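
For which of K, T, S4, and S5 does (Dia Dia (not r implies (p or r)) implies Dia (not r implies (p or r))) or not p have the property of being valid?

K-tableau for the negation not ((Dia Dia (not r implies (p or r)) implies Dia (not r implies (p or r))) or not p):
1. not ((Dia Dia (not r implies (p or r)) implies Dia (not r implies (p or r))) or not p), 0
2. not (Dia Dia (not r implies (p or r)) implies Dia (not r implies (p or r))), 0
3. p, 0
4. Dia Dia (not r implies (p or r)), 0
5. not Dia (not r implies (p or r)), 0
6. Dia (not r implies (p or r)), 1
7. not (not r implies (p or r)), 1
8. not r, 1
9. not (p or r), 1
10. not p, 1
11. not r implies (p or r), 2
12. p or r, 2
13. r, 2
Accessibility: 0R1, 1R2
Complete open branch: countermodel on a K-frame, so not valid in K.
T-tableau for the negation not ((Dia Dia (not r implies (p or r)) implies Dia (not r implies (p or r))) or not p):
1. not ((Dia Dia (not r implies (p or r)) implies Dia (not r implies (p or r))) or not p), 0
2. not (Dia Dia (not r implies (p or r)) implies Dia (not r implies (p or r))), 0
3. p, 0
4. Dia Dia (not r implies (p or r)), 0
5. not Dia (not r implies (p or r)), 0
6. not (not r implies (p or r)), 0
7. not r, 0
8. not (p or r), 0
9. not p, 0
Accessibility: 0R0
Branch closes: p and not p both at 0.
Every branch closes (one shown): valid in T, hence also in S4, S5 (every theorem of T is a theorem of S4 and S5).

T, S4, S5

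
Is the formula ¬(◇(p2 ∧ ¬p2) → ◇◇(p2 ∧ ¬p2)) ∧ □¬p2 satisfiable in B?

1. ¬(◇(p2 ∧ ¬p2) → ◇◇(p2 ∧ ¬p2)) ∧ □¬p2, w0
2. ¬(◇(p2 ∧ ¬p2) → ◇◇(p2 ∧ ¬p2)), w0
3. □¬p2, w0
4. ◇(p2 ∧ ¬p2), w0
5. ¬◇◇(p2 ∧ ¬p2), w0
6. ¬p2, w0
7. ¬◇(p2 ∧ ¬p2), w0
8. ¬(p2 ∧ ¬p2), w0
9. p2 ∧ ¬p2, w1
10. p2, w1
11. ¬p2, w1
Accessibility: w0Rw0, w0Rw1, w1Rw0, w1Rw1
Branch closes: p2 and ¬p2 both at w1.
Every branch closes; the branch above is one of them.

Unsatisfiable (every branch closes)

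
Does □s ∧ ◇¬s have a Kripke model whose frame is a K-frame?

Unsatisfiable

1. □s ∧ ◇¬s, u
2. □s, u
3. ◇¬s, u
4. ¬s, v
5. s, v
Accessibility: uRv
Branch closes: s and ¬s both at v.
Every branch closes; the branch above is one of them.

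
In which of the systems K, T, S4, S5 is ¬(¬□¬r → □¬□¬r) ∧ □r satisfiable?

K-tableau for the formula:
1. ¬(¬□¬r → □¬□¬r) ∧ □r, w0
2. ¬(¬□¬r → □¬□¬r), w0
3. □r, w0
4. ¬□¬r, w0
5. ¬□¬□¬r, w0
6. r, w1
7. □¬r, w2
8. r, w2
Accessibility: w0Rw1, w0Rw2
Complete open branch: satisfiable in K.
T-tableau for the formula:
1. ¬(¬□¬r → □¬□¬r) ∧ □r, w0
2. ¬(¬□¬r → □¬□¬r), w0
3. □r, w0
4. ¬□¬r, w0
5. ¬□¬□¬r, w0
6. r, w0
7. r, w1
8. □¬r, w2
9. r, w2
10. ¬r, w2
Accessibility: w0Rw0, w0Rw1, w0Rw2, w1Rw1, w2Rw2
Branch closes: r and ¬r both at w2.
Every branch closes (one shown): unsatisfiable in T, hence also in S4, S5 (every S4/S5-frame is a T-frame).

K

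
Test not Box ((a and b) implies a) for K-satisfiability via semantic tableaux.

Unsatisfiable (every branch closes)

1. not Box ((a and b) implies a), 0
2. not ((a and b) implies a), 1
3. a and b, 1
4. not a, 1
5. a, 1
6. b, 1
Accessibility: 0R1
Branch closes: a and not a both at 1.
Every branch closes; the branch above is one of them.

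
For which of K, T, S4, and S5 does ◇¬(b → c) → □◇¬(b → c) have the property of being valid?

S5

S5-tableau for the negation ¬(◇¬(b → c) → □◇¬(b → c)):
1. ¬(◇¬(b → c) → □◇¬(b → c)), u
2. ◇¬(b → c), u
3. ¬□◇¬(b → c), u
4. ¬(b → c), v
5. b, v
6. ¬c, v
7. ¬◇¬(b → c), w
8. b → c, u
9. b → c, v
10. b → c, w
11. c, u
12. c, v
Accessibility: uRu, uRv, uRw, vRu, vRv, vRw, wRu, wRv, wRw
Branch closes: c and ¬c both at v.
Every branch closes (one shown): valid in S5.
S4-tableau for the negation ¬(◇¬(b → c) → □◇¬(b → c)):
1. ¬(◇¬(b → c) → □◇¬(b → c)), u
2. ◇¬(b → c), u
3. ¬□◇¬(b → c), u
4. ¬(b → c), v
5. b, v
6. ¬c, v
7. ¬◇¬(b → c), w
8. b → c, w
9. c, w
Accessibility: uRu, uRv, uRw, vRv, wRw
Complete open branch: countermodel on an S4-frame, so not valid in S4, nor in K, T (the same frame is also a K-frame and a T-frame).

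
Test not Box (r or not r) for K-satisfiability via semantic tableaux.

No, unsatisfiable

1. not Box (r or not r), 0
2. not (r or not r), 1   [neg-Box-rule on 1: fresh world 1, 0R1]
3. not r, 1   [neg-or-rule on 2]
4. r, 1   [neg-or-rule on 2]
Accessibility: 0R1
Branch closes: r and not r both at 1.
(One branch shown.) All branches close.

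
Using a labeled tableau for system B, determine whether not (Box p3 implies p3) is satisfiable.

1. not (Box p3 implies p3), w0
2. Box p3, w0
3. not p3, w0
4. p3, w0
Accessibility: w0Rw0
Branch closes: p3 and not p3 both at w0.
All branches of the tableau close; one closing branch shown above.

Unsatisfiable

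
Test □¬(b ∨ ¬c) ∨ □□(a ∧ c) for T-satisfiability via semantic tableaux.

Satisfiable (open branch found)

1. □¬(b ∨ ¬c) ∨ □□(a ∧ c), u
2. □□(a ∧ c), u   [∨-rule on 1 (branches; this branch)]
3. □(a ∧ c), u   [□-rule on 2 via uRu]
4. a ∧ c, u   [□-rule on 3 via uRu]
5. a, u   [∧-rule on 4]
6. c, u   [∧-rule on 4]
Accessibility: uRu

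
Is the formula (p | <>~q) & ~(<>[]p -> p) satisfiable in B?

Unsatisfiable

1. (p | <>~q) & ~(<>[]p -> p), 0
2. p | <>~q, 0   [&-rule on 1]
3. ~(<>[]p -> p), 0   [&-rule on 1]
4. <>[]p, 0   [~->-rule on 3]
5. ~p, 0   [~->-rule on 3]
6. <>~q, 0   [|-rule on 2 (branches; this branch)]
7. []p, 1   [<>-rule on 4: fresh world 1, 0R1]
8. p, 0   [[]-rule on 7 via 1R0]
Accessibility: 0R0, 0R1, 1R0, 1R1
Branch closes: p and ~p both at 0.
All branches of the tableau close; one closing branch shown above.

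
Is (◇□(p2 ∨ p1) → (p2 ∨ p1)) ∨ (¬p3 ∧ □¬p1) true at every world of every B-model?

Valid

Tableau for the negation ¬((◇□(p2 ∨ p1) → (p2 ∨ p1)) ∨ (¬p3 ∧ □¬p1)):
1. ¬((◇□(p2 ∨ p1) → (p2 ∨ p1)) ∨ (¬p3 ∧ □¬p1)), 0
2. ¬(◇□(p2 ∨ p1) → (p2 ∨ p1)), 0
3. ¬(¬p3 ∧ □¬p1), 0
4. ◇□(p2 ∨ p1), 0
5. ¬(p2 ∨ p1), 0
6. ¬p2, 0
7. ¬p1, 0
8. ¬□¬p1, 0
9. □(p2 ∨ p1), 1
10. p2 ∨ p1, 0
11. p2 ∨ p1, 1
12. p1, 0
Accessibility: 0R0, 0R1, 1R0, 1R1
Branch closes: p1 and ¬p1 both at 0.
All branches of the negation close; one closing branch shown above.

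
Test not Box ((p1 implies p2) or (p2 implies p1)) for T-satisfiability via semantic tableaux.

1. not Box ((p1 implies p2) or (p2 implies p1)), w0
2. not ((p1 implies p2) or (p2 implies p1)), w1
3. not (p1 implies p2), w1
4. not (p2 implies p1), w1
5. p1, w1
6. not p2, w1
7. p2, w1
8. not p1, w1
Accessibility: w0Rw0, w0Rw1, w1Rw1
Branch closes: p2 and not p2 both at w1.
(One branch shown.) All branches close.

No, unsatisfiable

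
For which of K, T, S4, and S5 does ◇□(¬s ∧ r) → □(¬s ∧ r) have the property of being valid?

S4-tableau for the negation ¬(◇□(¬s ∧ r) → □(¬s ∧ r)):
1. ¬(◇□(¬s ∧ r) → □(¬s ∧ r)), u
2. ◇□(¬s ∧ r), u
3. ¬□(¬s ∧ r), u
4. □(¬s ∧ r), v
5. ¬s ∧ r, v
6. ¬s, v
7. r, v
8. ¬(¬s ∧ r), w
9. ¬r, w
Accessibility: uRu, uRv, uRw, vRv, wRw
Complete open branch: countermodel on an S4-frame, so not valid in S4, nor in K, T (the same frame is also a K-frame and a T-frame).
S5-tableau for the negation ¬(◇□(¬s ∧ r) → □(¬s ∧ r)):
1. ¬(◇□(¬s ∧ r) → □(¬s ∧ r)), u
2. ◇□(¬s ∧ r), u
3. ¬□(¬s ∧ r), u
4. □(¬s ∧ r), v
5. ¬s ∧ r, u
6. ¬s, u
7. r, u
8. ¬s ∧ r, v
9. ¬s, v
10. r, v
11. ¬(¬s ∧ r), w
12. ¬s ∧ r, w
13. ¬s, w
14. r, w
15. ¬r, w
Accessibility: uRu, uRv, uRw, vRu, vRv, vRw, wRu, wRv, wRw
Branch closes: r and ¬r both at w.
Every branch closes (one shown): valid in S5.

S5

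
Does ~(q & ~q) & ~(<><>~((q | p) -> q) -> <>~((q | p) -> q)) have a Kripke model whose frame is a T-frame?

Satisfiable

1. ~(q & ~q) & ~(<><>~((q | p) -> q) -> <>~((q | p) -> q)), u
2. ~(q & ~q), u
3. ~(<><>~((q | p) -> q) -> <>~((q | p) -> q)), u
4. <><>~((q | p) -> q), u
5. ~<>~((q | p) -> q), u
6. (q | p) -> q, u
7. q, u
8. <>~((q | p) -> q), v
9. (q | p) -> q, v
10. q, v
11. ~((q | p) -> q), w
12. q | p, w
13. ~q, w
14. p, w
Accessibility: uRu, uRv, vRv, vRw, wRw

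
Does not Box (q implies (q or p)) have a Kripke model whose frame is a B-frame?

1. not Box (q implies (q or p)), 0
2. not (q implies (q or p)), 1
3. q, 1
4. not (q or p), 1
5. not q, 1
6. not p, 1
Accessibility: 0R0, 0R1, 1R0, 1R1
Branch closes: q and not q both at 1.
(One branch shown.) All branches close.

No, unsatisfiable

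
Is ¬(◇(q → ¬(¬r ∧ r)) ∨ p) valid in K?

Invalid (countermodel exists)

Tableau for the negation ◇(q → ¬(¬r ∧ r)) ∨ p:
1. ◇(q → ¬(¬r ∧ r)) ∨ p, u
2. p, u
The negation has an open branch (countermodel exists).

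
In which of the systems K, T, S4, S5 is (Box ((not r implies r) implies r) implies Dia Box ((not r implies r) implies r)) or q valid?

K-tableau for the negation not ((Box ((not r implies r) implies r) implies Dia Box ((not r implies r) implies r)) or q):
1. not ((Box ((not r implies r) implies r) implies Dia Box ((not r implies r) implies r)) or q), 0
2. not (Box ((not r implies r) implies r) implies Dia Box ((not r implies r) implies r)), 0   [neg-or-rule on 1]
3. not q, 0   [neg-or-rule on 1]
4. Box ((not r implies r) implies r), 0   [neg-implies-rule on 2]
5. not Dia Box ((not r implies r) implies r), 0   [neg-implies-rule on 2]
Complete open branch: countermodel on a K-frame, so not valid in K.
T-tableau for the negation not ((Box ((not r implies r) implies r) implies Dia Box ((not r implies r) implies r)) or q):
1. not ((Box ((not r implies r) implies r) implies Dia Box ((not r implies r) implies r)) or q), 0
2. not (Box ((not r implies r) implies r) implies Dia Box ((not r implies r) implies r)), 0   [neg-or-rule on 1]
3. not q, 0   [neg-or-rule on 1]
4. Box ((not r implies r) implies r), 0   [neg-implies-rule on 2]
5. not Dia Box ((not r implies r) implies r), 0   [neg-implies-rule on 2]
6. (not r implies r) implies r, 0   [Box-rule on 4 via 0R0]
7. not Box ((not r implies r) implies r), 0   [neg-Dia-rule on 5 via 0R0]
8. not (not r implies r), 0   [implies-rule on 6 (branches; this branch)]
9. not r, 0   [neg-implies-rule on 8]
10. not ((not r implies r) implies r), 1   [neg-Box-rule on 7: fresh world 1, 0R1]
11. not r implies r, 1   [neg-implies-rule on 10]
12. not r, 1   [neg-implies-rule on 10]
13. (not r implies r) implies r, 1   [Box-rule on 4 via 0R1]
14. not Box ((not r implies r) implies r), 1   [neg-Dia-rule on 5 via 0R1]
15. r, 1   [implies-rule on 11 (branches; this branch)]
Accessibility: 0R0, 0R1, 1R1
Branch closes: r and not r both at 1.
Every branch closes (one shown): valid in T, hence also in S4, S5 (every theorem of T is a theorem of S4 and S5).

T, S4, S5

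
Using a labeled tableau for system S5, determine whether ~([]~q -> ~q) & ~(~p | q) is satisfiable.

1. ~([]~q -> ~q) & ~(~p | q), 0
2. ~([]~q -> ~q), 0
3. ~(~p | q), 0
4. []~q, 0
5. q, 0
6. p, 0
7. ~q, 0
Accessibility: 0R0
Branch closes: q and ~q both at 0.
(One branch shown.) All branches close.

Unsatisfiable (every branch closes)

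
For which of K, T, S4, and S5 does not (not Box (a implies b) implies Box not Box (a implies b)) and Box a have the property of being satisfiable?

S5-tableau for the formula:
1. not (not Box (a implies b) implies Box not Box (a implies b)) and Box a, u
2. not (not Box (a implies b) implies Box not Box (a implies b)), u
3. Box a, u
4. not Box (a implies b), u
5. not Box not Box (a implies b), u
6. a, u
7. not (a implies b), v
8. a, v
9. not b, v
10. Box (a implies b), w
11. a, w
12. a implies b, u
13. a implies b, v
14. a implies b, w
15. b, u
16. b, v
Accessibility: uRu, uRv, uRw, vRu, vRv, vRw, wRu, wRv, wRw
Branch closes: b and not b both at v.
Every branch closes (one shown): unsatisfiable in S5.
S4-tableau for the formula:
1. not (not Box (a implies b) implies Box not Box (a implies b)) and Box a, u
2. not (not Box (a implies b) implies Box not Box (a implies b)), u
3. Box a, u
4. not Box (a implies b), u
5. not Box not Box (a implies b), u
6. a, u
7. not (a implies b), v
8. a, v
9. not b, v
10. Box (a implies b), w
11. a, w
12. a implies b, w
13. b, w
Accessibility: uRu, uRv, uRw, vRv, wRw
Complete open branch: satisfiable in S4, hence also in K, T (this S4-model is also a K-model and a T-model).

K, T, S4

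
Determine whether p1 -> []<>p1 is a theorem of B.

Valid in B

Tableau for the negation ~(p1 -> []<>p1):
1. ~(p1 -> []<>p1), w0
2. p1, w0
3. ~[]<>p1, w0
4. ~<>p1, w1
5. ~p1, w0
Accessibility: w0Rw0, w0Rw1, w1Rw0, w1Rw1
Branch closes: p1 and ~p1 both at w0.
All branches of the negation close; one closing branch shown above.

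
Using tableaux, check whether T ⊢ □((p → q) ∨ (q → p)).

Yes, valid

Tableau for the negation ¬□((p → q) ∨ (q → p)):
1. ¬□((p → q) ∨ (q → p)), 0
2. ¬((p → q) ∨ (q → p)), 1
3. ¬(p → q), 1
4. ¬(q → p), 1
5. p, 1
6. ¬q, 1
7. q, 1
8. ¬p, 1
Accessibility: 0R0, 0R1, 1R1
Branch closes: q and ¬q both at 1.
All branches of the negation close; one closing branch shown above.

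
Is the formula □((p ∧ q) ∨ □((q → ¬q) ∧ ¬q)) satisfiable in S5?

Satisfiable

1. □((p ∧ q) ∨ □((q → ¬q) ∧ ¬q)), 0
2. (p ∧ q) ∨ □((q → ¬q) ∧ ¬q), 0
3. □((q → ¬q) ∧ ¬q), 0
4. (q → ¬q) ∧ ¬q, 0
5. q → ¬q, 0
6. ¬q, 0
Accessibility: 0R0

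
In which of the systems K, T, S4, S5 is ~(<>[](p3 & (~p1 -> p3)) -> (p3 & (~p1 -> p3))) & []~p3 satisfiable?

K

K-tableau for the formula:
1. ~(<>[](p3 & (~p1 -> p3)) -> (p3 & (~p1 -> p3))) & []~p3, w0
2. ~(<>[](p3 & (~p1 -> p3)) -> (p3 & (~p1 -> p3))), w0
3. []~p3, w0
4. <>[](p3 & (~p1 -> p3)), w0
5. ~(p3 & (~p1 -> p3)), w0
6. ~(~p1 -> p3), w0
7. ~p1, w0
8. ~p3, w0
9. [](p3 & (~p1 -> p3)), w1
10. ~p3, w1
Accessibility: w0Rw1
Complete open branch: satisfiable in K.
T-tableau for the formula:
1. ~(<>[](p3 & (~p1 -> p3)) -> (p3 & (~p1 -> p3))) & []~p3, w0
2. ~(<>[](p3 & (~p1 -> p3)) -> (p3 & (~p1 -> p3))), w0
3. []~p3, w0
4. <>[](p3 & (~p1 -> p3)), w0
5. ~(p3 & (~p1 -> p3)), w0
6. ~p3, w0
7. ~(~p1 -> p3), w0
8. ~p1, w0
9. [](p3 & (~p1 -> p3)), w1
10. ~p3, w1
11. p3 & (~p1 -> p3), w1
12. p3, w1
13. ~p1 -> p3, w1
Accessibility: w0Rw0, w0Rw1, w1Rw1
Branch closes: p3 and ~p3 both at w1.
Every branch closes (one shown): unsatisfiable in T, hence also in S4, S5 (every S4/S5-frame is a T-frame).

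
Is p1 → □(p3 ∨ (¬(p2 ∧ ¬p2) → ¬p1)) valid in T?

Not valid

Tableau for the negation ¬(p1 → □(p3 ∨ (¬(p2 ∧ ¬p2) → ¬p1))):
1. ¬(p1 → □(p3 ∨ (¬(p2 ∧ ¬p2) → ¬p1))), w0
2. p1, w0
3. ¬□(p3 ∨ (¬(p2 ∧ ¬p2) → ¬p1)), w0
4. ¬(p3 ∨ (¬(p2 ∧ ¬p2) → ¬p1)), w1
5. ¬p3, w1
6. ¬(¬(p2 ∧ ¬p2) → ¬p1), w1
7. ¬(p2 ∧ ¬p2), w1
8. p1, w1
9. p2, w1
Accessibility: w0Rw0, w0Rw1, w1Rw1
The negation has an open branch (countermodel exists).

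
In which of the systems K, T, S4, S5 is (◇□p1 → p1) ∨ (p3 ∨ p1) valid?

S5

S5-tableau for the negation ¬((◇□p1 → p1) ∨ (p3 ∨ p1)):
1. ¬((◇□p1 → p1) ∨ (p3 ∨ p1)), 0
2. ¬(◇□p1 → p1), 0   [¬∨-rule on 1]
3. ¬(p3 ∨ p1), 0   [¬∨-rule on 1]
4. ◇□p1, 0   [¬→-rule on 2]
5. ¬p1, 0   [¬→-rule on 2]
6. ¬p3, 0   [¬∨-rule on 3]
7. □p1, 1   [◇-rule on 4: fresh world 1, 0R1]
8. p1, 0   [□-rule on 7 via 1R0]
Accessibility: 0R0, 0R1, 1R0, 1R1
Branch closes: p1 and ¬p1 both at 0.
Every branch closes (one shown): valid in S5.
S4-tableau for the negation ¬((◇□p1 → p1) ∨ (p3 ∨ p1)):
1. ¬((◇□p1 → p1) ∨ (p3 ∨ p1)), 0
2. ¬(◇□p1 → p1), 0   [¬∨-rule on 1]
3. ¬(p3 ∨ p1), 0   [¬∨-rule on 1]
4. ◇□p1, 0   [¬→-rule on 2]
5. ¬p1, 0   [¬→-rule on 2]
6. ¬p3, 0   [¬∨-rule on 3]
7. □p1, 1   [◇-rule on 4: fresh world 1, 0R1]
8. p1, 1   [□-rule on 7 via 1R1]
Accessibility: 0R0, 0R1, 1R1
Complete open branch: countermodel on an S4-frame, so not valid in S4, nor in K, T (the same frame is also a K-frame and a T-frame).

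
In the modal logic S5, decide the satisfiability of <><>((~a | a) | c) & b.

Yes, satisfiable

1. <><>((~a | a) | c) & b, 0
2. <><>((~a | a) | c), 0
3. b, 0
4. <>((~a | a) | c), 1
5. (~a | a) | c, 2
6. c, 2
Accessibility: 0R0, 0R1, 0R2, 1R0, 1R1, 1R2, 2R0, 2R1, 2R2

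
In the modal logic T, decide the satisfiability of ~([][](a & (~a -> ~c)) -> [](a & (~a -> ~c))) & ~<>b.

Unsatisfiable

1. ~([][](a & (~a -> ~c)) -> [](a & (~a -> ~c))) & ~<>b, w0
2. ~([][](a & (~a -> ~c)) -> [](a & (~a -> ~c))), w0   [&-rule on 1]
3. ~<>b, w0   [&-rule on 1]
4. [][](a & (~a -> ~c)), w0   [~->-rule on 2]
5. ~[](a & (~a -> ~c)), w0   [~->-rule on 2]
6. ~b, w0   [~<>-rule on 3 via w0Rw0]
7. [](a & (~a -> ~c)), w0   [[]-rule on 4 via w0Rw0]
8. a & (~a -> ~c), w0   [[]-rule on 7 via w0Rw0]
9. a, w0   [&-rule on 8]
10. ~a -> ~c, w0   [&-rule on 8]
11. ~c, w0   [->-rule on 10 (branches; this branch)]
12. ~(a & (~a -> ~c)), w1   [~[]-rule on 5: fresh world w1, w0Rw1]
13. ~b, w1   [~<>-rule on 3 via w0Rw1]
14. [](a & (~a -> ~c)), w1   [[]-rule on 4 via w0Rw1]
15. a & (~a -> ~c), w1   [[]-rule on 7 via w0Rw1]
16. a, w1   [&-rule on 15]
17. ~a -> ~c, w1   [&-rule on 15]
18. ~(~a -> ~c), w1   [~&-rule on 12 (branches; this branch)]
19. ~a, w1   [~->-rule on 18]
20. c, w1   [~->-rule on 18]
Accessibility: w0Rw0, w0Rw1, w1Rw1
Branch closes: a and ~a both at w1.
Every branch closes; the branch above is one of them.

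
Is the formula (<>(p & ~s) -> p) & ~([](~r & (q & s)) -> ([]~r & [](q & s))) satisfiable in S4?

No, unsatisfiable

1. (<>(p & ~s) -> p) & ~([](~r & (q & s)) -> ([]~r & [](q & s))), 0
2. <>(p & ~s) -> p, 0
3. ~([](~r & (q & s)) -> ([]~r & [](q & s))), 0
4. [](~r & (q & s)), 0
5. ~([]~r & [](q & s)), 0
6. ~r & (q & s), 0
7. ~r, 0
8. q & s, 0
9. q, 0
10. s, 0
11. ~<>(p & ~s), 0
12. ~(p & ~s), 0
13. ~[](q & s), 0
14. ~(q & s), 1
15. ~r & (q & s), 1
16. ~r, 1
17. q & s, 1
18. q, 1
19. s, 1
20. ~(p & ~s), 1
21. ~s, 1
Accessibility: 0R0, 0R1, 1R1
Branch closes: s and ~s both at 1.
Every branch closes; the branch above is one of them.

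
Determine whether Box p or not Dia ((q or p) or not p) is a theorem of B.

Invalid (countermodel exists)

Tableau for the negation not (Box p or not Dia ((q or p) or not p)):
1. not (Box p or not Dia ((q or p) or not p)), w0
2. not Box p, w0   [neg-or-rule on 1]
3. Dia ((q or p) or not p), w0   [neg-or-rule on 1]
4. not p, w1   [neg-Box-rule on 2: fresh world w1, w0Rw1]
5. (q or p) or not p, w2   [Dia-rule on 3: fresh world w2, w0Rw2]
6. not p, w2   [or-rule on 5 (branches; this branch)]
Accessibility: w0Rw0, w0Rw1, w0Rw2, w1Rw0, w1Rw1, w2Rw0, w2Rw2
The negation has an open branch (countermodel exists).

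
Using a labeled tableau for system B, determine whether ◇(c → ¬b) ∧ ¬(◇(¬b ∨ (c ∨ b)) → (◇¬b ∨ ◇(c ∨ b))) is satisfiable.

1. ◇(c → ¬b) ∧ ¬(◇(¬b ∨ (c ∨ b)) → (◇¬b ∨ ◇(c ∨ b))), u
2. ◇(c → ¬b), u
3. ¬(◇(¬b ∨ (c ∨ b)) → (◇¬b ∨ ◇(c ∨ b))), u
4. ◇(¬b ∨ (c ∨ b)), u
5. ¬(◇¬b ∨ ◇(c ∨ b)), u
6. ¬◇¬b, u
7. ¬◇(c ∨ b), u
8. b, u
9. ¬(c ∨ b), u
10. ¬c, u
11. ¬b, u
Accessibility: uRu
Branch closes: b and ¬b both at u.
(One branch shown.) All branches close.

Unsatisfiable (every branch closes)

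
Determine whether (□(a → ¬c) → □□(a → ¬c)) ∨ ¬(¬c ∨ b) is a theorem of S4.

Yes, valid

Tableau for the negation ¬((□(a → ¬c) → □□(a → ¬c)) ∨ ¬(¬c ∨ b)):
1. ¬((□(a → ¬c) → □□(a → ¬c)) ∨ ¬(¬c ∨ b)), u
2. ¬(□(a → ¬c) → □□(a → ¬c)), u   [¬∨-rule on 1]
3. ¬c ∨ b, u   [¬∨-rule on 1]
4. □(a → ¬c), u   [¬→-rule on 2]
5. ¬□□(a → ¬c), u   [¬→-rule on 2]
6. a → ¬c, u   [□-rule on 4 via uRu]
7. b, u   [∨-rule on 3 (branches; this branch)]
8. ¬c, u   [→-rule on 6 (branches; this branch)]
9. ¬□(a → ¬c), v   [¬□-rule on 5: fresh world v, uRv]
10. a → ¬c, v   [□-rule on 4 via uRv]
11. ¬c, v   [→-rule on 10 (branches; this branch)]
12. ¬(a → ¬c), w   [¬□-rule on 9: fresh world w, vRw]
13. a, w   [¬→-rule on 12]
14. c, w   [¬→-rule on 12]
15. a → ¬c, w   [□-rule on 4 via uRw]
16. ¬c, w   [→-rule on 15 (branches; this branch)]
Accessibility: uRu, uRv, uRw, vRv, vRw, wRw
Branch closes: c and ¬c both at w.
Every branch of the negation's tableau closes; the branch above is one of them.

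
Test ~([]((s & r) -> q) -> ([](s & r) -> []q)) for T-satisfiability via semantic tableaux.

1. ~([]((s & r) -> q) -> ([](s & r) -> []q)), 0
2. []((s & r) -> q), 0
3. ~([](s & r) -> []q), 0
4. [](s & r), 0
5. ~[]q, 0
6. (s & r) -> q, 0
7. s & r, 0
8. s, 0
9. r, 0
10. q, 0
11. ~q, 1
12. (s & r) -> q, 1
13. s & r, 1
14. s, 1
15. r, 1
16. ~(s & r), 1
17. ~r, 1
Accessibility: 0R0, 0R1, 1R1
Branch closes: r and ~r both at 1.
All branches of the tableau close; one closing branch shown above.

Unsatisfiable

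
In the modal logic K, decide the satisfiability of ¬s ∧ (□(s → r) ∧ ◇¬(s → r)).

Unsatisfiable

1. ¬s ∧ (□(s → r) ∧ ◇¬(s → r)), u
2. ¬s, u
3. □(s → r) ∧ ◇¬(s → r), u
4. □(s → r), u
5. ◇¬(s → r), u
6. ¬(s → r), v
7. s, v
8. ¬r, v
9. s → r, v
10. r, v
Accessibility: uRv
Branch closes: r and ¬r both at v.
All branches of the tableau close; one closing branch shown above.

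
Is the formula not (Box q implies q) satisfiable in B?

1. not (Box q implies q), 0
2. Box q, 0
3. not q, 0
4. q, 0
Accessibility: 0R0
Branch closes: q and not q both at 0.
Every branch closes; the branch above is one of them.

Unsatisfiable (every branch closes)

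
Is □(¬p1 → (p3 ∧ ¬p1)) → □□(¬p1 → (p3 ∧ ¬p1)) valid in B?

Tableau for the negation ¬(□(¬p1 → (p3 ∧ ¬p1)) → □□(¬p1 → (p3 ∧ ¬p1))):
1. ¬(□(¬p1 → (p3 ∧ ¬p1)) → □□(¬p1 → (p3 ∧ ¬p1))), 0
2. □(¬p1 → (p3 ∧ ¬p1)), 0
3. ¬□□(¬p1 → (p3 ∧ ¬p1)), 0
4. ¬p1 → (p3 ∧ ¬p1), 0
5. p3 ∧ ¬p1, 0
6. p3, 0
7. ¬p1, 0
8. ¬□(¬p1 → (p3 ∧ ¬p1)), 1
9. ¬p1 → (p3 ∧ ¬p1), 1
10. p3 ∧ ¬p1, 1
11. p3, 1
12. ¬p1, 1
13. ¬(¬p1 → (p3 ∧ ¬p1)), 2
14. ¬p1, 2
15. ¬(p3 ∧ ¬p1), 2
16. ¬p3, 2
Accessibility: 0R0, 0R1, 1R0, 1R1, 1R2, 2R1, 2R2
The negation has an open branch (countermodel exists).

No, not valid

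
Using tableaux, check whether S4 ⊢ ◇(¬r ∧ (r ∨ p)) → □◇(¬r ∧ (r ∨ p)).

Tableau for the negation ¬(◇(¬r ∧ (r ∨ p)) → □◇(¬r ∧ (r ∨ p))):
1. ¬(◇(¬r ∧ (r ∨ p)) → □◇(¬r ∧ (r ∨ p))), 0
2. ◇(¬r ∧ (r ∨ p)), 0   [¬→-rule on 1]
3. ¬□◇(¬r ∧ (r ∨ p)), 0   [¬→-rule on 1]
4. ¬r ∧ (r ∨ p), 1   [◇-rule on 2: fresh world 1, 0R1]
5. ¬r, 1   [∧-rule on 4]
6. r ∨ p, 1   [∧-rule on 4]
7. p, 1   [∨-rule on 6 (branches; this branch)]
8. ¬◇(¬r ∧ (r ∨ p)), 2   [¬□-rule on 3: fresh world 2, 0R2]
9. ¬(¬r ∧ (r ∨ p)), 2   [¬◇-rule on 8 via 2R2]
10. ¬(r ∨ p), 2   [¬∧-rule on 9 (branches; this branch)]
11. ¬r, 2   [¬∨-rule on 10]
12. ¬p, 2   [¬∨-rule on 10]
Accessibility: 0R0, 0R1, 0R2, 1R1, 2R2
The negation has an open branch (countermodel exists).

No, not valid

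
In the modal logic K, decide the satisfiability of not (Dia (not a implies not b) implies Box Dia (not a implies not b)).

1. not (Dia (not a implies not b) implies Box Dia (not a implies not b)), u
2. Dia (not a implies not b), u   [neg-implies-rule on 1]
3. not Box Dia (not a implies not b), u   [neg-implies-rule on 1]
4. not a implies not b, v   [Dia-rule on 2: fresh world v, uRv]
5. not b, v   [implies-rule on 4 (branches; this branch)]
6. not Dia (not a implies not b), w   [neg-Box-rule on 3: fresh world w, uRw]
Accessibility: uRv, uRw

Satisfiable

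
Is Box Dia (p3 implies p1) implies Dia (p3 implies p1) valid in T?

Tableau for the negation not (Box Dia (p3 implies p1) implies Dia (p3 implies p1)):
1. not (Box Dia (p3 implies p1) implies Dia (p3 implies p1)), w0
2. Box Dia (p3 implies p1), w0
3. not Dia (p3 implies p1), w0
4. Dia (p3 implies p1), w0
5. not (p3 implies p1), w0
6. p3, w0
7. not p1, w0
8. p3 implies p1, w1
9. Dia (p3 implies p1), w1
10. not (p3 implies p1), w1
11. p3, w1
12. not p1, w1
13. p1, w1
Accessibility: w0Rw0, w0Rw1, w1Rw1
Branch closes: p1 and not p1 both at w1.
All branches of the negation close; one closing branch shown above.

Valid in T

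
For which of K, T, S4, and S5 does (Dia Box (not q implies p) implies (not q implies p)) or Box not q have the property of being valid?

S5-tableau for the negation not ((Dia Box (not q implies p) implies (not q implies p)) or Box not q):
1. not ((Dia Box (not q implies p) implies (not q implies p)) or Box not q), 0
2. not (Dia Box (not q implies p) implies (not q implies p)), 0
3. not Box not q, 0
4. Dia Box (not q implies p), 0
5. not (not q implies p), 0
6. not q, 0
7. not p, 0
8. q, 1
9. Box (not q implies p), 2
10. not q implies p, 0
11. not q implies p, 1
12. not q implies p, 2
13. p, 0
Accessibility: 0R0, 0R1, 0R2, 1R0, 1R1, 1R2, 2R0, 2R1, 2R2
Branch closes: p and not p both at 0.
Every branch closes (one shown): valid in S5.
S4-tableau for the negation not ((Dia Box (not q implies p) implies (not q implies p)) or Box not q):
1. not ((Dia Box (not q implies p) implies (not q implies p)) or Box not q), 0
2. not (Dia Box (not q implies p) implies (not q implies p)), 0
3. not Box not q, 0
4. Dia Box (not q implies p), 0
5. not (not q implies p), 0
6. not q, 0
7. not p, 0
8. q, 1
9. Box (not q implies p), 2
10. not q implies p, 2
11. p, 2
Accessibility: 0R0, 0R1, 0R2, 1R1, 2R2
Complete open branch: countermodel on an S4-frame, so not valid in S4, nor in K, T (the same frame is also a K-frame and a T-frame).

S5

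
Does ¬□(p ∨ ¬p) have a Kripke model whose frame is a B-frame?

No, unsatisfiable

1. ¬□(p ∨ ¬p), u
2. ¬(p ∨ ¬p), v
3. ¬p, v
4. p, v
Accessibility: uRu, uRv, vRu, vRv
Branch closes: p and ¬p both at v.
(One branch shown.) All branches close.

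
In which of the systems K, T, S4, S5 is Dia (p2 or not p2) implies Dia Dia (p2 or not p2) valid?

T, S4, S5

T-tableau for the negation not (Dia (p2 or not p2) implies Dia Dia (p2 or not p2)):
1. not (Dia (p2 or not p2) implies Dia Dia (p2 or not p2)), w0
2. Dia (p2 or not p2), w0
3. not Dia Dia (p2 or not p2), w0
4. not Dia (p2 or not p2), w0
5. not (p2 or not p2), w0
6. not p2, w0
7. p2, w0
Accessibility: w0Rw0
Branch closes: p2 and not p2 both at w0.
Every branch closes (one shown): valid in T, hence also in S4, S5 (every theorem of T is a theorem of S4 and S5).
K-tableau for the negation not (Dia (p2 or not p2) implies Dia Dia (p2 or not p2)):
1. not (Dia (p2 or not p2) implies Dia Dia (p2 or not p2)), w0
2. Dia (p2 or not p2), w0
3. not Dia Dia (p2 or not p2), w0
4. p2 or not p2, w1
5. not Dia (p2 or not p2), w1
6. not p2, w1
Accessibility: w0Rw1
Complete open branch: countermodel on a K-frame, so not valid in K.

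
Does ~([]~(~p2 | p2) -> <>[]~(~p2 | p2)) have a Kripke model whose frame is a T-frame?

Unsatisfiable

1. ~([]~(~p2 | p2) -> <>[]~(~p2 | p2)), w0
2. []~(~p2 | p2), w0   [~->-rule on 1]
3. ~<>[]~(~p2 | p2), w0   [~->-rule on 1]
4. ~(~p2 | p2), w0   [[]-rule on 2 via w0Rw0]
5. p2, w0   [~|-rule on 4]
6. ~p2, w0   [~|-rule on 4]
Accessibility: w0Rw0
Branch closes: p2 and ~p2 both at w0.
(One branch shown.) All branches close.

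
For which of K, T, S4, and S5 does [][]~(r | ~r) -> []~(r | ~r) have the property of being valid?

K-tableau for the negation ~([][]~(r | ~r) -> []~(r | ~r)):
1. ~([][]~(r | ~r) -> []~(r | ~r)), u
2. [][]~(r | ~r), u   [~->-rule on 1]
3. ~[]~(r | ~r), u   [~->-rule on 1]
4. r | ~r, v   [~[]-rule on 3: fresh world v, uRv]
5. []~(r | ~r), v   [[]-rule on 2 via uRv]
6. ~r, v   [|-rule on 4 (branches; this branch)]
Accessibility: uRv
Complete open branch: countermodel on a K-frame, so not valid in K.
T-tableau for the negation ~([][]~(r | ~r) -> []~(r | ~r)):
1. ~([][]~(r | ~r) -> []~(r | ~r)), u
2. [][]~(r | ~r), u   [~->-rule on 1]
3. ~[]~(r | ~r), u   [~->-rule on 1]
4. []~(r | ~r), u   [[]-rule on 2 via uRu]
5. ~(r | ~r), u   [[]-rule on 4 via uRu]
6. ~r, u   [~|-rule on 5]
7. r, u   [~|-rule on 5]
Accessibility: uRu
Branch closes: r and ~r both at u.
Every branch closes (one shown): valid in T, hence also in S4, S5 (every theorem of T is a theorem of S4 and S5).

T, S4, S5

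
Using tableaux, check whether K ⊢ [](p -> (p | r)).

Yes, valid

Tableau for the negation ~[](p -> (p | r)):
1. ~[](p -> (p | r)), 0
2. ~(p -> (p | r)), 1
3. p, 1
4. ~(p | r), 1
5. ~p, 1
6. ~r, 1
Accessibility: 0R1
Branch closes: p and ~p both at 1.
All branches of the negation close; one closing branch shown above.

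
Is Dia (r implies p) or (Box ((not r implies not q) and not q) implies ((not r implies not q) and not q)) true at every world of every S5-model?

Valid

Tableau for the negation not (Dia (r implies p) or (Box ((not r implies not q) and not q) implies ((not r implies not q) and not q))):
1. not (Dia (r implies p) or (Box ((not r implies not q) and not q) implies ((not r implies not q) and not q))), 0
2. not Dia (r implies p), 0
3. not (Box ((not r implies not q) and not q) implies ((not r implies not q) and not q)), 0
4. Box ((not r implies not q) and not q), 0
5. not ((not r implies not q) and not q), 0
6. not (r implies p), 0
7. r, 0
8. not p, 0
9. (not r implies not q) and not q, 0
10. not r implies not q, 0
11. not q, 0
12. not (not r implies not q), 0
13. not r, 0
14. q, 0
Accessibility: 0R0
Branch closes: r and not r both at 0.
All branches of the negation close; one closing branch shown above.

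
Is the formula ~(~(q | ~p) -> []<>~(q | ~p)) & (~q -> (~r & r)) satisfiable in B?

Unsatisfiable (every branch closes)

1. ~(~(q | ~p) -> []<>~(q | ~p)) & (~q -> (~r & r)), u
2. ~(~(q | ~p) -> []<>~(q | ~p)), u   [&-rule on 1]
3. ~q -> (~r & r), u   [&-rule on 1]
4. ~(q | ~p), u   [~->-rule on 2]
5. ~[]<>~(q | ~p), u   [~->-rule on 2]
6. ~q, u   [~|-rule on 4]
7. p, u   [~|-rule on 4]
8. ~r & r, u   [->-rule on 3 (branches; this branch)]
9. ~r, u   [&-rule on 8]
10. r, u   [&-rule on 8]
Accessibility: uRu
Branch closes: r and ~r both at u.
(One branch shown.) All branches close.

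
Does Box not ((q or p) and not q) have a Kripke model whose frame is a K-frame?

1. Box not ((q or p) and not q), u

Yes, satisfiable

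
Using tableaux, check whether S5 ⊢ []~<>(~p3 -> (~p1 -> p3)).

No, not valid

Tableau for the negation ~[]~<>(~p3 -> (~p1 -> p3)):
1. ~[]~<>(~p3 -> (~p1 -> p3)), 0
2. <>(~p3 -> (~p1 -> p3)), 1
3. ~p3 -> (~p1 -> p3), 2
4. ~p1 -> p3, 2
5. p3, 2
Accessibility: 0R0, 0R1, 0R2, 1R0, 1R1, 1R2, 2R0, 2R1, 2R2
The negation has an open branch (countermodel exists).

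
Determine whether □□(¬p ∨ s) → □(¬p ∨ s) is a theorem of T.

Tableau for the negation ¬(□□(¬p ∨ s) → □(¬p ∨ s)):
1. ¬(□□(¬p ∨ s) → □(¬p ∨ s)), u
2. □□(¬p ∨ s), u
3. ¬□(¬p ∨ s), u
4. □(¬p ∨ s), u
5. ¬p ∨ s, u
6. s, u
7. ¬(¬p ∨ s), v
8. p, v
9. ¬s, v
10. □(¬p ∨ s), v
11. ¬p ∨ s, v
12. s, v
Accessibility: uRu, uRv, vRv
Branch closes: s and ¬s both at v.
Every branch of the negation's tableau closes; the branch above is one of them.

Valid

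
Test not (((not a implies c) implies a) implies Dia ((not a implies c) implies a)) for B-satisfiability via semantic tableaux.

Unsatisfiable

1. not (((not a implies c) implies a) implies Dia ((not a implies c) implies a)), u
2. (not a implies c) implies a, u   [neg-implies-rule on 1]
3. not Dia ((not a implies c) implies a), u   [neg-implies-rule on 1]
4. not ((not a implies c) implies a), u   [neg-Dia-rule on 3 via uRu]
5. not a implies c, u   [neg-implies-rule on 4]
6. not a, u   [neg-implies-rule on 4]
7. not (not a implies c), u   [implies-rule on 2 (branches; this branch)]
8. not c, u   [neg-implies-rule on 7]
9. c, u   [implies-rule on 5 (branches; this branch)]
Accessibility: uRu
Branch closes: c and not c both at u.
All branches of the tableau close; one closing branch shown above.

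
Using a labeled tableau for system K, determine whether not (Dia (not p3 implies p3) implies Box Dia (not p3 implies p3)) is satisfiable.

Satisfiable (open branch found)

1. not (Dia (not p3 implies p3) implies Box Dia (not p3 implies p3)), 0
2. Dia (not p3 implies p3), 0
3. not Box Dia (not p3 implies p3), 0
4. not p3 implies p3, 1
5. p3, 1
6. not Dia (not p3 implies p3), 2
Accessibility: 0R1, 0R2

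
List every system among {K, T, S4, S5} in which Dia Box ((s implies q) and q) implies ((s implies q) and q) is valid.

S5-tableau for the negation not (Dia Box ((s implies q) and q) implies ((s implies q) and q)):
1. not (Dia Box ((s implies q) and q) implies ((s implies q) and q)), u
2. Dia Box ((s implies q) and q), u
3. not ((s implies q) and q), u
4. not (s implies q), u
5. s, u
6. not q, u
7. Box ((s implies q) and q), v
8. (s implies q) and q, u
9. s implies q, u
10. q, u
Accessibility: uRu, uRv, vRu, vRv
Branch closes: q and not q both at u.
Every branch closes (one shown): valid in S5.
S4-tableau for the negation not (Dia Box ((s implies q) and q) implies ((s implies q) and q)):
1. not (Dia Box ((s implies q) and q) implies ((s implies q) and q)), u
2. Dia Box ((s implies q) and q), u
3. not ((s implies q) and q), u
4. not q, u
5. Box ((s implies q) and q), v
6. (s implies q) and q, v
7. s implies q, v
8. q, v
Accessibility: uRu, uRv, vRv
Complete open branch: countermodel on an S4-frame, so not valid in S4, nor in K, T (the same frame is also a K-frame and a T-frame).

S5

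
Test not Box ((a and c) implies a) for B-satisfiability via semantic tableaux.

Unsatisfiable (every branch closes)

1. not Box ((a and c) implies a), u
2. not ((a and c) implies a), v   [neg-Box-rule on 1: fresh world v, uRv]
3. a and c, v   [neg-implies-rule on 2]
4. not a, v   [neg-implies-rule on 2]
5. a, v   [and-rule on 3]
6. c, v   [and-rule on 3]
Accessibility: uRu, uRv, vRu, vRv
Branch closes: a and not a both at v.
(One branch shown.) All branches close.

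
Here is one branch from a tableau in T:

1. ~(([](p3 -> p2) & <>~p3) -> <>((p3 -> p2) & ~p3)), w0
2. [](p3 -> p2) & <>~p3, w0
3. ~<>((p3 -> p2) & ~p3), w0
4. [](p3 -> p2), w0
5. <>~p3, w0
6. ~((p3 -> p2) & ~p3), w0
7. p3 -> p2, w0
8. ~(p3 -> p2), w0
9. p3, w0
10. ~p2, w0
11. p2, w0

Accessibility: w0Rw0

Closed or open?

Both p2 and ~p2 appear at w0.

Closed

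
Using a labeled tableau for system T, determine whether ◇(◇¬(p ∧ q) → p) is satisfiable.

1. ◇(◇¬(p ∧ q) → p), 0
2. ◇¬(p ∧ q) → p, 1
3. p, 1
Accessibility: 0R0, 0R1, 1R1

Yes, satisfiable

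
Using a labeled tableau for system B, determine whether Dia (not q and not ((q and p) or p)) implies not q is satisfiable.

1. Dia (not q and not ((q and p) or p)) implies not q, 0
2. not q, 0   [implies-rule on 1 (branches; this branch)]
Accessibility: 0R0

Satisfiable (open branch found)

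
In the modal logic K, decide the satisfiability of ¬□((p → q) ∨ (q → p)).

1. ¬□((p → q) ∨ (q → p)), u
2. ¬((p → q) ∨ (q → p)), v
3. ¬(p → q), v
4. ¬(q → p), v
5. p, v
6. ¬q, v
7. q, v
8. ¬p, v
Accessibility: uRv
Branch closes: q and ¬q both at v.
(One branch shown.) All branches close.

No, unsatisfiable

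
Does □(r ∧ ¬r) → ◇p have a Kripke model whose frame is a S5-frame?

Yes, satisfiable

1. □(r ∧ ¬r) → ◇p, 0
2. ◇p, 0   [→-rule on 1 (branches; this branch)]
3. p, 1   [◇-rule on 2: fresh world 1, 0R1]
Accessibility: 0R0, 0R1, 1R0, 1R1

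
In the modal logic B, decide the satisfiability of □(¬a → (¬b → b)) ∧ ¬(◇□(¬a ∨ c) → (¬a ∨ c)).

1. □(¬a → (¬b → b)) ∧ ¬(◇□(¬a ∨ c) → (¬a ∨ c)), u
2. □(¬a → (¬b → b)), u   [∧-rule on 1]
3. ¬(◇□(¬a ∨ c) → (¬a ∨ c)), u   [∧-rule on 1]
4. ◇□(¬a ∨ c), u   [¬→-rule on 3]
5. ¬(¬a ∨ c), u   [¬→-rule on 3]
6. a, u   [¬∨-rule on 5]
7. ¬c, u   [¬∨-rule on 5]
8. ¬a → (¬b → b), u   [□-rule on 2 via uRu]
9. ¬b → b, u   [→-rule on 8 (branches; this branch)]
10. b, u   [→-rule on 9 (branches; this branch)]
11. □(¬a ∨ c), v   [◇-rule on 4: fresh world v, uRv]
12. ¬a → (¬b → b), v   [□-rule on 2 via uRv]
13. ¬a ∨ c, u   [□-rule on 11 via vRu]
14. ¬a ∨ c, v   [□-rule on 11 via vRv]
15. ¬b → b, v   [→-rule on 12 (branches; this branch)]
16. c, u   [∨-rule on 13 (branches; this branch)]
Accessibility: uRu, uRv, vRu, vRv
Branch closes: c and ¬c both at u.
Every branch closes; the branch above is one of them.

Unsatisfiable (every branch closes)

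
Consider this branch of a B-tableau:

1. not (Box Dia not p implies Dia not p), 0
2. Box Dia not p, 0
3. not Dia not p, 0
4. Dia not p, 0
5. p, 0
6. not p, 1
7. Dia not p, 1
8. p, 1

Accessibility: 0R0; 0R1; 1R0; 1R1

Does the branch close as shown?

Both p and not p appear at 1.

Yes, closed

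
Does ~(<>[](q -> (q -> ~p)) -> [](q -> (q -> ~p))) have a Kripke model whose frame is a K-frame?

1. ~(<>[](q -> (q -> ~p)) -> [](q -> (q -> ~p))), w0
2. <>[](q -> (q -> ~p)), w0
3. ~[](q -> (q -> ~p)), w0
4. [](q -> (q -> ~p)), w1
5. ~(q -> (q -> ~p)), w2
6. q, w2
7. ~(q -> ~p), w2
8. p, w2
Accessibility: w0Rw1, w0Rw2

Satisfiable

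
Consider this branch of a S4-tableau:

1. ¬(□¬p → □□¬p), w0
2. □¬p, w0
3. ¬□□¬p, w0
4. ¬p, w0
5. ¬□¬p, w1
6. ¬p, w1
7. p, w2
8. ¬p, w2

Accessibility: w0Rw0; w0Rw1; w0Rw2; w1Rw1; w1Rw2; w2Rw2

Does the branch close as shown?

Closed

Both p and ¬p appear at w2.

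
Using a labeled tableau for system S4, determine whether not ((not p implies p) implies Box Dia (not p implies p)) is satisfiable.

Satisfiable

1. not ((not p implies p) implies Box Dia (not p implies p)), u
2. not p implies p, u
3. not Box Dia (not p implies p), u
4. p, u
5. not Dia (not p implies p), v
6. not (not p implies p), v
7. not p, v
Accessibility: uRu, uRv, vRv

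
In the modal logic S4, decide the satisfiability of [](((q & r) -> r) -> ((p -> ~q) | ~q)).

Satisfiable (open branch found)

1. [](((q & r) -> r) -> ((p -> ~q) | ~q)), w0
2. ((q & r) -> r) -> ((p -> ~q) | ~q), w0
3. (p -> ~q) | ~q, w0
4. ~q, w0
Accessibility: w0Rw0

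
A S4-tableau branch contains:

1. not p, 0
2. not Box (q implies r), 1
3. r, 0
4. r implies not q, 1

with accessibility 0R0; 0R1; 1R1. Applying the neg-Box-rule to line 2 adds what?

a fresh world 2 with 1R2, and not (q implies r) at 2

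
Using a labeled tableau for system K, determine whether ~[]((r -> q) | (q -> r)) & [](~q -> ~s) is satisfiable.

1. ~[]((r -> q) | (q -> r)) & [](~q -> ~s), u
2. ~[]((r -> q) | (q -> r)), u   [&-rule on 1]
3. [](~q -> ~s), u   [&-rule on 1]
4. ~((r -> q) | (q -> r)), v   [~[]-rule on 2: fresh world v, uRv]
5. ~(r -> q), v   [~|-rule on 4]
6. ~(q -> r), v   [~|-rule on 4]
7. r, v   [~->-rule on 5]
8. ~q, v   [~->-rule on 5]
9. q, v   [~->-rule on 6]
10. ~r, v   [~->-rule on 6]
Accessibility: uRv
Branch closes: q and ~q both at v.
Every branch closes; the branch above is one of them.

Unsatisfiable (every branch closes)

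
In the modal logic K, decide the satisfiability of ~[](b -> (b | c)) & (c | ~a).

1. ~[](b -> (b | c)) & (c | ~a), u
2. ~[](b -> (b | c)), u   [&-rule on 1]
3. c | ~a, u   [&-rule on 1]
4. ~a, u   [|-rule on 3 (branches; this branch)]
5. ~(b -> (b | c)), v   [~[]-rule on 2: fresh world v, uRv]
6. b, v   [~->-rule on 5]
7. ~(b | c), v   [~->-rule on 5]
8. ~b, v   [~|-rule on 7]
9. ~c, v   [~|-rule on 7]
Accessibility: uRv
Branch closes: b and ~b both at v.
All branches of the tableau close; one closing branch shown above.

Unsatisfiable (every branch closes)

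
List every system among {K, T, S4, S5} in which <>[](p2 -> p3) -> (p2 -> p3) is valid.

S4-tableau for the negation ~(<>[](p2 -> p3) -> (p2 -> p3)):
1. ~(<>[](p2 -> p3) -> (p2 -> p3)), u
2. <>[](p2 -> p3), u   [~->-rule on 1]
3. ~(p2 -> p3), u   [~->-rule on 1]
4. p2, u   [~->-rule on 3]
5. ~p3, u   [~->-rule on 3]
6. [](p2 -> p3), v   [<>-rule on 2: fresh world v, uRv]
7. p2 -> p3, v   [[]-rule on 6 via vRv]
8. p3, v   [->-rule on 7 (branches; this branch)]
Accessibility: uRu, uRv, vRv
Complete open branch: countermodel on an S4-frame, so not valid in S4, nor in K, T (the same frame is also a K-frame and a T-frame).
S5-tableau for the negation ~(<>[](p2 -> p3) -> (p2 -> p3)):
1. ~(<>[](p2 -> p3) -> (p2 -> p3)), u
2. <>[](p2 -> p3), u   [~->-rule on 1]
3. ~(p2 -> p3), u   [~->-rule on 1]
4. p2, u   [~->-rule on 3]
5. ~p3, u   [~->-rule on 3]
6. [](p2 -> p3), v   [<>-rule on 2: fresh world v, uRv]
7. p2 -> p3, u   [[]-rule on 6 via vRu]
8. p2 -> p3, v   [[]-rule on 6 via vRv]
9. p3, u   [->-rule on 7 (branches; this branch)]
Accessibility: uRu, uRv, vRu, vRv
Branch closes: p3 and ~p3 both at u.
Every branch closes (one shown): valid in S5.

S5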